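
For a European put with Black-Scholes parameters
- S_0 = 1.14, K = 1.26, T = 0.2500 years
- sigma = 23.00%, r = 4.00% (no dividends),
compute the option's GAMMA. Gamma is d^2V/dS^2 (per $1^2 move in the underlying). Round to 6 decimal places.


d1 = -0.7258344222; d2 = -0.8408344222
phi(d1) = 0.3065555386; exp(-qT) = 1.0000000000; exp(-rT) = 0.9900498337
Gamma = exp(-qT) * phi(d1) / (S * sigma * sqrt(T)) = 1.0000000000 * 0.3065555386 / (1.1400 * 0.2300 * 0.5000000000) = 2.338334

Answer: Gamma = 2.338334


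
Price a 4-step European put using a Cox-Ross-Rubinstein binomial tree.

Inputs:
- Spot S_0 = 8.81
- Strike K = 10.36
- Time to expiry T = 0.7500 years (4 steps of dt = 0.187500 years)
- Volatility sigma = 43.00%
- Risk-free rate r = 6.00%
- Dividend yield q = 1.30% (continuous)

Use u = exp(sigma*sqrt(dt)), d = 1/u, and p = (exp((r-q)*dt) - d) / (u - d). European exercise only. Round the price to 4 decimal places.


dt = T/N = 0.187500
u = exp(sigma*sqrt(dt)) = 1.204658; d = 1/u = 0.830111
p = (exp((r-q)*dt) - d) / (u - d) = 0.477218
Discount per step: exp(-r*dt) = 0.988813
Stock lattice S(k, i) with i counting down-moves:
  k=0: S(0,0) = 8.8100
  k=1: S(1,0) = 10.6130; S(1,1) = 7.3133
  k=2: S(2,0) = 12.7851; S(2,1) = 8.8100; S(2,2) = 6.0708
  k=3: S(3,0) = 15.4016; S(3,1) = 10.6130; S(3,2) = 7.3133; S(3,3) = 5.0395
  k=4: S(4,0) = 18.5537; S(4,1) = 12.7851; S(4,2) = 8.8100; S(4,3) = 6.0708; S(4,4) = 4.1833
Terminal payoffs V(N, i) = max(K - S_T, 0):
  V(4,0) = 0.000000; V(4,1) = 0.000000; V(4,2) = 1.550000; V(4,3) = 4.289163; V(4,4) = 6.176678
Backward induction: V(k, i) = exp(-r*dt) * [p * V(k+1, i) + (1-p) * V(k+1, i+1)].
  V(3,0) = exp(-r*dt) * [p*0.000000 + (1-p)*0.000000] = 0.000000
  V(3,1) = exp(-r*dt) * [p*0.000000 + (1-p)*1.550000] = 0.801248
  V(3,2) = exp(-r*dt) * [p*1.550000 + (1-p)*4.289163] = 2.948627
  V(3,3) = exp(-r*dt) * [p*4.289163 + (1-p)*6.176678] = 5.216901
  V(2,0) = exp(-r*dt) * [p*0.000000 + (1-p)*0.801248] = 0.414192
  V(2,1) = exp(-r*dt) * [p*0.801248 + (1-p)*2.948627] = 1.902338
  V(2,2) = exp(-r*dt) * [p*2.948627 + (1-p)*5.216901] = 4.088189
  V(1,0) = exp(-r*dt) * [p*0.414192 + (1-p)*1.902338] = 1.178832
  V(1,1) = exp(-r*dt) * [p*1.902338 + (1-p)*4.088189] = 3.010997
  V(0,0) = exp(-r*dt) * [p*1.178832 + (1-p)*3.010997] = 2.112753

Answer: Price = V(0,0) = 2.1128


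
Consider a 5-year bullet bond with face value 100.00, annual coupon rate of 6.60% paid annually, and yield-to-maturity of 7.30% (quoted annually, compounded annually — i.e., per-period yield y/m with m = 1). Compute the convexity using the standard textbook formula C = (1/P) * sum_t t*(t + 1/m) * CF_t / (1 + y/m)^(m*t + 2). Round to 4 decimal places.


Answer: Convexity = 21.9822

Derivation:
Coupon per period c = face * coupon_rate / m = 6.600000
Periods per year m = 1; per-period yield y/m = 0.073000
Number of cashflows N = 5
Cashflows (t years, CF_t, discount factor 1/(1+y/m)^(m*t), PV):
  t = 1.0000: CF_t = 6.600000, DF = 0.931966, PV = 6.150979
  t = 2.0000: CF_t = 6.600000, DF = 0.868561, PV = 5.732506
  t = 3.0000: CF_t = 6.600000, DF = 0.809470, PV = 5.342503
  t = 4.0000: CF_t = 6.600000, DF = 0.754399, PV = 4.979033
  t = 5.0000: CF_t = 106.600000, DF = 0.703075, PV = 74.947749
Price P = sum_t PV_t = 97.152770
Convexity numerator sum_t t*(t + 1/m) * CF_t / (1+y/m)^(m*t + 2):
  t = 1.0000: term = 10.685006
  t = 2.0000: term = 29.874201
  t = 3.0000: term = 55.683506
  t = 4.0000: term = 86.491932
  t = 5.0000: term = 1952.901800
Convexity = (1/P) * sum = 2135.636445 / 97.152770 = 21.982250


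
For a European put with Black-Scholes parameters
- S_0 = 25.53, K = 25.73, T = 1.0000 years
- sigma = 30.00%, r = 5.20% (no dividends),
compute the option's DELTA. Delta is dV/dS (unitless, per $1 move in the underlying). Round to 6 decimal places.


Answer: Delta = -0.383110

Derivation:
d1 = 0.2973220165; d2 = -0.0026779835
phi(d1) = 0.3816929750; exp(-qT) = 1.0000000000; exp(-rT) = 0.9493288668
N(-d1) = 0.3831103372
Delta = -exp(-qT) * N(-d1) = -1.0000000000 * 0.3831103372 = -0.383110


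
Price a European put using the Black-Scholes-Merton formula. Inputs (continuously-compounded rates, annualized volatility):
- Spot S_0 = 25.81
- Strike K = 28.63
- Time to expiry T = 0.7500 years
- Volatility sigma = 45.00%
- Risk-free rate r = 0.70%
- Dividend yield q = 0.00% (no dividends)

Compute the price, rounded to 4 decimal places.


d1 = (ln(S/K) + (r - q + 0.5*sigma^2) * T) / (sigma * sqrt(T)) = -0.05774941
d2 = d1 - sigma * sqrt(T) = -0.44746084
exp(-rT) = 0.99476376; exp(-qT) = 1.00000000
P = K * exp(-rT) * N(-d2) - S_0 * exp(-qT) * N(-d1)
N(-d1) = 0.52302588; N(-d2) = 0.67272882
P = 28.6300 * 0.99476376 * 0.67272882 - 25.8100 * 1.00000000 * 0.52302588 = 5.6601

Answer: Price = 5.6601


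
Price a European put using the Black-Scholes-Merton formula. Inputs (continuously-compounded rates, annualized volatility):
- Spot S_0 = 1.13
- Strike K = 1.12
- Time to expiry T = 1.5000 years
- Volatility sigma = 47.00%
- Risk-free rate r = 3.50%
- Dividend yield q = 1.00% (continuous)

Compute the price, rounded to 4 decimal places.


d1 = (ln(S/K) + (r - q + 0.5*sigma^2) * T) / (sigma * sqrt(T)) = 0.36840317
d2 = d1 - sigma * sqrt(T) = -0.20722692
exp(-rT) = 0.94885432; exp(-qT) = 0.98511194
P = K * exp(-rT) * N(-d2) - S_0 * exp(-qT) * N(-d1)
N(-d1) = 0.35628632; N(-d2) = 0.58208368
P = 1.1200 * 0.94885432 * 0.58208368 - 1.1300 * 0.98511194 * 0.35628632 = 0.2220

Answer: Price = 0.2220


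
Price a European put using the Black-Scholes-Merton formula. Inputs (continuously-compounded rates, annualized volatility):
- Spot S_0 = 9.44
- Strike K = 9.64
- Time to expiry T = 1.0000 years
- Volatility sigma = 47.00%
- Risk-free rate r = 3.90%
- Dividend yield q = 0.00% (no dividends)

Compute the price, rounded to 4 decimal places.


d1 = (ln(S/K) + (r - q + 0.5*sigma^2) * T) / (sigma * sqrt(T)) = 0.27337207
d2 = d1 - sigma * sqrt(T) = -0.19662793
exp(-rT) = 0.96175071; exp(-qT) = 1.00000000
P = K * exp(-rT) * N(-d2) - S_0 * exp(-qT) * N(-d1)
N(-d1) = 0.39228361; N(-d2) = 0.57794064
P = 9.6400 * 0.96175071 * 0.57794064 - 9.4400 * 1.00000000 * 0.39228361 = 1.6551

Answer: Price = 1.6551


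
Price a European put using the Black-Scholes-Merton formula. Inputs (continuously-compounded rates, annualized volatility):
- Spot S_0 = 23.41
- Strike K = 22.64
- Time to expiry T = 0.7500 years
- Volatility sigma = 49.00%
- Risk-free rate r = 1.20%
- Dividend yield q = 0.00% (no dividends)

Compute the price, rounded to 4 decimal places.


d1 = (ln(S/K) + (r - q + 0.5*sigma^2) * T) / (sigma * sqrt(T)) = 0.31219928
d2 = d1 - sigma * sqrt(T) = -0.11215317
exp(-rT) = 0.99104038; exp(-qT) = 1.00000000
P = K * exp(-rT) * N(-d2) - S_0 * exp(-qT) * N(-d1)
N(-d1) = 0.37744454; N(-d2) = 0.54464902
P = 22.6400 * 0.99104038 * 0.54464902 - 23.4100 * 1.00000000 * 0.37744454 = 3.3844

Answer: Price = 3.3844


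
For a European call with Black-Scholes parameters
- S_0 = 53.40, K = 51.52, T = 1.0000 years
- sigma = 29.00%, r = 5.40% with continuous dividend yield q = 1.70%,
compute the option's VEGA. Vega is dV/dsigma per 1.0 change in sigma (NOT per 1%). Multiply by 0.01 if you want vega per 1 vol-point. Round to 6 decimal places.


Answer: Vega = 19.363600

Derivation:
d1 = 0.3961747040; d2 = 0.1061747040
phi(d1) = 0.3688313700; exp(-qT) = 0.9831436846; exp(-rT) = 0.9474321065
Vega = S * exp(-qT) * phi(d1) * sqrt(T) = 53.4000 * 0.9831436846 * 0.3688313700 * 1.0000000000 = 19.363600


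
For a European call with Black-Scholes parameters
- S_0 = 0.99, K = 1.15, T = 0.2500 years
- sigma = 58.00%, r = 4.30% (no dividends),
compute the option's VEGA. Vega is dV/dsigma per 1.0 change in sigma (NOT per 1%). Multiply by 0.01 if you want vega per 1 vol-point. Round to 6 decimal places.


d1 = -0.3345250973; d2 = -0.6245250973
phi(d1) = 0.3772330723; exp(-qT) = 1.0000000000; exp(-rT) = 0.9893075748
Vega = S * exp(-qT) * phi(d1) * sqrt(T) = 0.9900 * 1.0000000000 * 0.3772330723 * 0.5000000000 = 0.186730

Answer: Vega = 0.186730


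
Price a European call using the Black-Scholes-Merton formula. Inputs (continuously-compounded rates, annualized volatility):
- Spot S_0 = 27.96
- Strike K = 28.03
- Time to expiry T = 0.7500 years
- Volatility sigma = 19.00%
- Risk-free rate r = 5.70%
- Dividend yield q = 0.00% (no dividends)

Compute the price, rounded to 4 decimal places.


d1 = (ln(S/K) + (r - q + 0.5*sigma^2) * T) / (sigma * sqrt(T)) = 0.32688388
d2 = d1 - sigma * sqrt(T) = 0.16233906
exp(-rT) = 0.95815090; exp(-qT) = 1.00000000
C = S_0 * exp(-qT) * N(d1) - K * exp(-rT) * N(d2)
N(d1) = 0.62812214; N(d2) = 0.56448057
C = 27.9600 * 1.00000000 * 0.62812214 - 28.0300 * 0.95815090 * 0.56448057 = 2.4021

Answer: Price = 2.4021


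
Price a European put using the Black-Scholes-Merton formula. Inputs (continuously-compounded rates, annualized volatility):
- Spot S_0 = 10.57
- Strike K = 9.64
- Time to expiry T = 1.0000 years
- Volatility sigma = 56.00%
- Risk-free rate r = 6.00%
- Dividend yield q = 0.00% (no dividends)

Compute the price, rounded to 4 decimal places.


d1 = (ln(S/K) + (r - q + 0.5*sigma^2) * T) / (sigma * sqrt(T)) = 0.55160481
d2 = d1 - sigma * sqrt(T) = -0.00839519
exp(-rT) = 0.94176453; exp(-qT) = 1.00000000
P = K * exp(-rT) * N(-d2) - S_0 * exp(-qT) * N(-d1)
N(-d1) = 0.29060957; N(-d2) = 0.50334916
P = 9.6400 * 0.94176453 * 0.50334916 - 10.5700 * 1.00000000 * 0.29060957 = 1.4980

Answer: Price = 1.4980


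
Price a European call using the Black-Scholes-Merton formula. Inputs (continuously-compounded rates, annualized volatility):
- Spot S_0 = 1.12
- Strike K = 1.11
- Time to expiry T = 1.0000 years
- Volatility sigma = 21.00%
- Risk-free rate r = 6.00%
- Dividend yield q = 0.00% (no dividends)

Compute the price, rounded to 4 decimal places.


d1 = (ln(S/K) + (r - q + 0.5*sigma^2) * T) / (sigma * sqrt(T)) = 0.43342224
d2 = d1 - sigma * sqrt(T) = 0.22342224
exp(-rT) = 0.94176453; exp(-qT) = 1.00000000
C = S_0 * exp(-qT) * N(d1) - K * exp(-rT) * N(d2)
N(d1) = 0.66764598; N(d2) = 0.58839655
C = 1.1200 * 1.00000000 * 0.66764598 - 1.1100 * 0.94176453 * 0.58839655 = 0.1327

Answer: Price = 0.1327


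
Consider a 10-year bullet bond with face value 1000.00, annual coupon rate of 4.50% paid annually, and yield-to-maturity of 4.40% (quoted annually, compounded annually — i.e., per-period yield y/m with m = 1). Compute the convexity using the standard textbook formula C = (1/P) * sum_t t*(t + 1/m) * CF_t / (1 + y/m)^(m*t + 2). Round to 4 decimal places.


Coupon per period c = face * coupon_rate / m = 45.000000
Periods per year m = 1; per-period yield y/m = 0.044000
Number of cashflows N = 10
Cashflows (t years, CF_t, discount factor 1/(1+y/m)^(m*t), PV):
  t = 1.0000: CF_t = 45.000000, DF = 0.957854, PV = 43.103448
  t = 2.0000: CF_t = 45.000000, DF = 0.917485, PV = 41.286828
  t = 3.0000: CF_t = 45.000000, DF = 0.878817, PV = 39.546770
  t = 4.0000: CF_t = 45.000000, DF = 0.841779, PV = 37.880048
  t = 5.0000: CF_t = 45.000000, DF = 0.806302, PV = 36.283571
  t = 6.0000: CF_t = 45.000000, DF = 0.772320, PV = 34.754378
  t = 7.0000: CF_t = 45.000000, DF = 0.739770, PV = 33.289634
  t = 8.0000: CF_t = 45.000000, DF = 0.708592, PV = 31.886623
  t = 9.0000: CF_t = 45.000000, DF = 0.678728, PV = 30.542742
  t = 10.0000: CF_t = 1045.000000, DF = 0.650122, PV = 679.377726
Price P = sum_t PV_t = 1007.951768
Convexity numerator sum_t t*(t + 1/m) * CF_t / (1+y/m)^(m*t + 2):
  t = 1.0000: term = 79.093540
  t = 2.0000: term = 227.280287
  t = 3.0000: term = 435.402849
  t = 4.0000: term = 695.087562
  t = 5.0000: term = 998.689026
  t = 6.0000: term = 1339.238158
  t = 7.0000: term = 1710.393561
  t = 8.0000: term = 2106.396010
  t = 9.0000: term = 2522.025875
  t = 10.0000: term = 68565.080717
Convexity = (1/P) * sum = 78678.687585 / 1007.951768 = 78.057989

Answer: Convexity = 78.0580


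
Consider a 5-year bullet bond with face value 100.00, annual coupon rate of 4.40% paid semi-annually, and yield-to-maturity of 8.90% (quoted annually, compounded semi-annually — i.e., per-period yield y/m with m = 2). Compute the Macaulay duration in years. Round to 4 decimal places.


Coupon per period c = face * coupon_rate / m = 2.200000
Periods per year m = 2; per-period yield y/m = 0.044500
Number of cashflows N = 10
Cashflows (t years, CF_t, discount factor 1/(1+y/m)^(m*t), PV):
  t = 0.5000: CF_t = 2.200000, DF = 0.957396, PV = 2.106271
  t = 1.0000: CF_t = 2.200000, DF = 0.916607, PV = 2.016535
  t = 1.5000: CF_t = 2.200000, DF = 0.877556, PV = 1.930622
  t = 2.0000: CF_t = 2.200000, DF = 0.840168, PV = 1.848370
  t = 2.5000: CF_t = 2.200000, DF = 0.804374, PV = 1.769622
  t = 3.0000: CF_t = 2.200000, DF = 0.770104, PV = 1.694229
  t = 3.5000: CF_t = 2.200000, DF = 0.737294, PV = 1.622048
  t = 4.0000: CF_t = 2.200000, DF = 0.705883, PV = 1.552942
  t = 4.5000: CF_t = 2.200000, DF = 0.675809, PV = 1.486780
  t = 5.0000: CF_t = 102.200000, DF = 0.647017, PV = 66.125117
Price P = sum_t PV_t = 82.152535
Macaulay numerator sum_t t * PV_t:
  t * PV_t at t = 0.5000: 1.053135
  t * PV_t at t = 1.0000: 2.016535
  t * PV_t at t = 1.5000: 2.895934
  t * PV_t at t = 2.0000: 3.696740
  t * PV_t at t = 2.5000: 4.424054
  t * PV_t at t = 3.0000: 5.082686
  t * PV_t at t = 3.5000: 5.677166
  t * PV_t at t = 4.0000: 6.211766
  t * PV_t at t = 4.5000: 6.690510
  t * PV_t at t = 5.0000: 330.625584
Macaulay duration D = (sum_t t * PV_t) / P = 368.374111 / 82.152535 = 4.484026

Answer: Macaulay duration = 4.4840 years


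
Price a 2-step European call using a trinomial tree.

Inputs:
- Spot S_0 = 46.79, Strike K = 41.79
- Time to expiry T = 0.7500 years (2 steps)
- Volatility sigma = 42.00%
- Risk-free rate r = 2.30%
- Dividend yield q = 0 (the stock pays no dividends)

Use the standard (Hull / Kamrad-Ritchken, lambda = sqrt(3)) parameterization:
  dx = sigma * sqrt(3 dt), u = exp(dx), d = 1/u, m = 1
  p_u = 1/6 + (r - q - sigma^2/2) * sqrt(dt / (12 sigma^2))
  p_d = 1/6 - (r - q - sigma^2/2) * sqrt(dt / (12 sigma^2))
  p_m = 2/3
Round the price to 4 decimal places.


dt = T/N = 0.375000; dx = sigma*sqrt(3*dt) = 0.445477
u = exp(dx) = 1.561235; d = 1/u = 0.640519
p_u = 0.139224, p_m = 0.666667, p_d = 0.194109
Discount per step: exp(-r*dt) = 0.991412
Stock lattice S(k, j) with j the centered position index:
  k=0: S(0,+0) = 46.7900
  k=1: S(1,-1) = 29.9699; S(1,+0) = 46.7900; S(1,+1) = 73.0502
  k=2: S(2,-2) = 19.1963; S(2,-1) = 29.9699; S(2,+0) = 46.7900; S(2,+1) = 73.0502; S(2,+2) = 114.0485
Terminal payoffs V(N, j) = max(S_T - K, 0):
  V(2,-2) = 0.000000; V(2,-1) = 0.000000; V(2,+0) = 5.000000; V(2,+1) = 31.260193; V(2,+2) = 72.258529
Backward induction: V(k, j) = exp(-r*dt) * [p_u * V(k+1, j+1) + p_m * V(k+1, j) + p_d * V(k+1, j-1)]
  V(1,-1) = exp(-r*dt) * [p_u*5.000000 + p_m*0.000000 + p_d*0.000000] = 0.690143
  V(1,+0) = exp(-r*dt) * [p_u*31.260193 + p_m*5.000000 + p_d*0.000000] = 7.619506
  V(1,+1) = exp(-r*dt) * [p_u*72.258529 + p_m*31.260193 + p_d*5.000000] = 31.597106
  V(0,+0) = exp(-r*dt) * [p_u*31.597106 + p_m*7.619506 + p_d*0.690143] = 9.530162

Answer: Price = V(0,0) = 9.5302


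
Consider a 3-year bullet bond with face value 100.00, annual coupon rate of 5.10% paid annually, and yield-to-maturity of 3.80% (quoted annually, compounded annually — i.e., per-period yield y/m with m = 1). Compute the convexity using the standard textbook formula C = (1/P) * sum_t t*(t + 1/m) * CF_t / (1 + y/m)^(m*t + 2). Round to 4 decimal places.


Answer: Convexity = 10.4430

Derivation:
Coupon per period c = face * coupon_rate / m = 5.100000
Periods per year m = 1; per-period yield y/m = 0.038000
Number of cashflows N = 3
Cashflows (t years, CF_t, discount factor 1/(1+y/m)^(m*t), PV):
  t = 1.0000: CF_t = 5.100000, DF = 0.963391, PV = 4.913295
  t = 2.0000: CF_t = 5.100000, DF = 0.928122, PV = 4.733425
  t = 3.0000: CF_t = 105.100000, DF = 0.894145, PV = 93.974637
Price P = sum_t PV_t = 103.621356
Convexity numerator sum_t t*(t + 1/m) * CF_t / (1+y/m)^(m*t + 2):
  t = 1.0000: term = 9.120279
  t = 2.0000: term = 26.359187
  t = 3.0000: term = 1046.639677
Convexity = (1/P) * sum = 1082.119143 / 103.621356 = 10.443013


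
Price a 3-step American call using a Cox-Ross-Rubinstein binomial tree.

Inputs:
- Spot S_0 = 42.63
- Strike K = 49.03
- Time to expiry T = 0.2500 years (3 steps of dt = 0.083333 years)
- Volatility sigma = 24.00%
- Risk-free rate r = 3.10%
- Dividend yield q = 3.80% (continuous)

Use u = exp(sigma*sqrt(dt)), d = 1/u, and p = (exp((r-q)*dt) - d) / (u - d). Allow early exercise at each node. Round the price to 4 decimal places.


Answer: Price = V(0,0) = 0.3749

Derivation:
dt = T/N = 0.083333
u = exp(sigma*sqrt(dt)) = 1.071738; d = 1/u = 0.933063
p = (exp((r-q)*dt) - d) / (u - d) = 0.478481
Discount per step: exp(-r*dt) = 0.997420
Stock lattice S(k, i) with i counting down-moves:
  k=0: S(0,0) = 42.6300
  k=1: S(1,0) = 45.6882; S(1,1) = 39.7765
  k=2: S(2,0) = 48.9658; S(2,1) = 42.6300; S(2,2) = 37.1140
  k=3: S(3,0) = 52.4785; S(3,1) = 45.6882; S(3,2) = 39.7765; S(3,3) = 34.6297
Terminal payoffs V(N, i) = max(S_T - K, 0):
  V(3,0) = 3.448540; V(3,1) = 0.000000; V(3,2) = 0.000000; V(3,3) = 0.000000
Backward induction: V(k, i) = exp(-r*dt) * [p * V(k+1, i) + (1-p) * V(k+1, i+1)]; then take max(V_cont, immediate exercise) for American.
  V(2,0) = exp(-r*dt) * [p*3.448540 + (1-p)*0.000000] = 1.645804; exercise = 0.000000; V(2,0) = max -> 1.645804
  V(2,1) = exp(-r*dt) * [p*0.000000 + (1-p)*0.000000] = 0.000000; exercise = 0.000000; V(2,1) = max -> 0.000000
  V(2,2) = exp(-r*dt) * [p*0.000000 + (1-p)*0.000000] = 0.000000; exercise = 0.000000; V(2,2) = max -> 0.000000
  V(1,0) = exp(-r*dt) * [p*1.645804 + (1-p)*0.000000] = 0.785455; exercise = 0.000000; V(1,0) = max -> 0.785455
  V(1,1) = exp(-r*dt) * [p*0.000000 + (1-p)*0.000000] = 0.000000; exercise = 0.000000; V(1,1) = max -> 0.000000
  V(0,0) = exp(-r*dt) * [p*0.785455 + (1-p)*0.000000] = 0.374856; exercise = 0.000000; V(0,0) = max -> 0.374856


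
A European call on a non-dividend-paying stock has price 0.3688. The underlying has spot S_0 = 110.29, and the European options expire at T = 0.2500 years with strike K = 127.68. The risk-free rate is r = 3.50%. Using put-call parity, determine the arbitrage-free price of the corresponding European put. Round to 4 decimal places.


Put-call parity: C - P = S_0 * exp(-qT) - K * exp(-rT).
S_0 * exp(-qT) = 110.2900 * 1.00000000 = 110.29000000
K * exp(-rT) = 127.6800 * 0.99128817 = 126.56767353
P = C - S*exp(-qT) + K*exp(-rT)
P = 0.3688 - 110.29000000 + 126.56767353 = 16.6465

Answer: Put price = 16.6465


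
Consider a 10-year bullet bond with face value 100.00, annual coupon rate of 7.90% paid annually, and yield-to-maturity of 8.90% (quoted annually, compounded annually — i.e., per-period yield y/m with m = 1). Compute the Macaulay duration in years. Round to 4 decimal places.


Coupon per period c = face * coupon_rate / m = 7.900000
Periods per year m = 1; per-period yield y/m = 0.089000
Number of cashflows N = 10
Cashflows (t years, CF_t, discount factor 1/(1+y/m)^(m*t), PV):
  t = 1.0000: CF_t = 7.900000, DF = 0.918274, PV = 7.254362
  t = 2.0000: CF_t = 7.900000, DF = 0.843226, PV = 6.661489
  t = 3.0000: CF_t = 7.900000, DF = 0.774313, PV = 6.117070
  t = 4.0000: CF_t = 7.900000, DF = 0.711031, PV = 5.617144
  t = 5.0000: CF_t = 7.900000, DF = 0.652921, PV = 5.158075
  t = 6.0000: CF_t = 7.900000, DF = 0.599560, PV = 4.736525
  t = 7.0000: CF_t = 7.900000, DF = 0.550560, PV = 4.349426
  t = 8.0000: CF_t = 7.900000, DF = 0.505565, PV = 3.993963
  t = 9.0000: CF_t = 7.900000, DF = 0.464247, PV = 3.667551
  t = 10.0000: CF_t = 107.900000, DF = 0.426306, PV = 45.998392
Price P = sum_t PV_t = 93.553997
Macaulay numerator sum_t t * PV_t:
  t * PV_t at t = 1.0000: 7.254362
  t * PV_t at t = 2.0000: 13.322979
  t * PV_t at t = 3.0000: 18.351210
  t * PV_t at t = 4.0000: 22.468577
  t * PV_t at t = 5.0000: 25.790377
  t * PV_t at t = 6.0000: 28.419149
  t * PV_t at t = 7.0000: 30.445981
  t * PV_t at t = 8.0000: 31.951705
  t * PV_t at t = 9.0000: 33.007960
  t * PV_t at t = 10.0000: 459.983917
Macaulay duration D = (sum_t t * PV_t) / P = 670.996216 / 93.553997 = 7.172288

Answer: Macaulay duration = 7.1723 years


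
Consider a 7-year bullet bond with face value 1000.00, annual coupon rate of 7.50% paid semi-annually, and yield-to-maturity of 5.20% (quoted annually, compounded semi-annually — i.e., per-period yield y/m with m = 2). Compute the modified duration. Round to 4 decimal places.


Coupon per period c = face * coupon_rate / m = 37.500000
Periods per year m = 2; per-period yield y/m = 0.026000
Number of cashflows N = 14
Cashflows (t years, CF_t, discount factor 1/(1+y/m)^(m*t), PV):
  t = 0.5000: CF_t = 37.500000, DF = 0.974659, PV = 36.549708
  t = 1.0000: CF_t = 37.500000, DF = 0.949960, PV = 35.623497
  t = 1.5000: CF_t = 37.500000, DF = 0.925887, PV = 34.720757
  t = 2.0000: CF_t = 37.500000, DF = 0.902424, PV = 33.840894
  t = 2.5000: CF_t = 37.500000, DF = 0.879555, PV = 32.983327
  t = 3.0000: CF_t = 37.500000, DF = 0.857266, PV = 32.147492
  t = 3.5000: CF_t = 37.500000, DF = 0.835542, PV = 31.332839
  t = 4.0000: CF_t = 37.500000, DF = 0.814369, PV = 30.538829
  t = 4.5000: CF_t = 37.500000, DF = 0.793732, PV = 29.764941
  t = 5.0000: CF_t = 37.500000, DF = 0.773618, PV = 29.010663
  t = 5.5000: CF_t = 37.500000, DF = 0.754013, PV = 28.275500
  t = 6.0000: CF_t = 37.500000, DF = 0.734906, PV = 27.558967
  t = 6.5000: CF_t = 37.500000, DF = 0.716282, PV = 26.860592
  t = 7.0000: CF_t = 1037.500000, DF = 0.698131, PV = 724.310956
Price P = sum_t PV_t = 1133.518962
First compute Macaulay numerator sum_t t * PV_t:
  t * PV_t at t = 0.5000: 18.274854
  t * PV_t at t = 1.0000: 35.623497
  t * PV_t at t = 1.5000: 52.081136
  t * PV_t at t = 2.0000: 67.681788
  t * PV_t at t = 2.5000: 82.458318
  t * PV_t at t = 3.0000: 96.442477
  t * PV_t at t = 3.5000: 109.664935
  t * PV_t at t = 4.0000: 122.155316
  t * PV_t at t = 4.5000: 133.942233
  t * PV_t at t = 5.0000: 145.053317
  t * PV_t at t = 5.5000: 155.515252
  t * PV_t at t = 6.0000: 165.353803
  t * PV_t at t = 6.5000: 174.593847
  t * PV_t at t = 7.0000: 5070.176693
Macaulay duration D = 6429.017466 / 1133.518962 = 5.671733
Modified duration = D / (1 + y/m) = 5.671733 / (1 + 0.026000) = 5.528005

Answer: Modified duration = 5.5280


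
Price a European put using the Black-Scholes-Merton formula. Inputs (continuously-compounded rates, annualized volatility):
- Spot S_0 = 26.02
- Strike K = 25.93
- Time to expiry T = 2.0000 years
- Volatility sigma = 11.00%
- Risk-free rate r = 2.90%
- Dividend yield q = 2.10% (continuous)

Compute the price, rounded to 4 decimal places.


Answer: Price = 1.3034

Derivation:
d1 = (ln(S/K) + (r - q + 0.5*sigma^2) * T) / (sigma * sqrt(T)) = 0.20290669
d2 = d1 - sigma * sqrt(T) = 0.04734320
exp(-rT) = 0.94364995; exp(-qT) = 0.95886978
P = K * exp(-rT) * N(-d2) - S_0 * exp(-qT) * N(-d1)
N(-d1) = 0.41960398; N(-d2) = 0.48111985
P = 25.9300 * 0.94364995 * 0.48111985 - 26.0200 * 0.95886978 * 0.41960398 = 1.3034


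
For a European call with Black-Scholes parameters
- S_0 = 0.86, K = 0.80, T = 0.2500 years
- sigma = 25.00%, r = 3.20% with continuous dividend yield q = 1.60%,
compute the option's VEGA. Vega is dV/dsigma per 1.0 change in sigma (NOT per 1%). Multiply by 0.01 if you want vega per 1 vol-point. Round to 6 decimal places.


d1 = 0.6730652926; d2 = 0.5480652926
phi(d1) = 0.3180817107; exp(-qT) = 0.9960079893; exp(-rT) = 0.9920319148
Vega = S * exp(-qT) * phi(d1) * sqrt(T) = 0.8600 * 0.9960079893 * 0.3180817107 * 0.5000000000 = 0.136229

Answer: Vega = 0.136229


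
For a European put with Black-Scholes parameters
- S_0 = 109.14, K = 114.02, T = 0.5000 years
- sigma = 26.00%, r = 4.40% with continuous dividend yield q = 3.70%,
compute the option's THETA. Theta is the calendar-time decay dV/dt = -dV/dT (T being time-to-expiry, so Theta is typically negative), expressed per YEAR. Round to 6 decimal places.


Answer: Theta = -6.924619

Derivation:
d1 = -0.1269659715; d2 = -0.3108137346
phi(d1) = 0.3957396584; exp(-qT) = 0.9816700746; exp(-rT) = 0.9782402351
Theta = -S*exp(-qT)*phi(d1)*sigma/(2*sqrt(T)) + r*K*exp(-rT)*N(-d2) - q*S*exp(-qT)*N(-d1)
N(-d1) = 0.5505163343; N(-d2) = 0.6220288861; sqrt(T) = 0.7071067812
Term 1 = -109.1400 * 0.9816700746 * 0.3957396584 * 0.2600 / (2 * 0.7071067812) = -7.7950234535
Term 2 = 0.0440 * 114.0200 * 0.9782402351 * 0.6220288861 = 3.0527397923
Term 3 = -0.0370 * 109.1400 * 0.9816700746 * 0.5505163343 = -2.1823350860
Theta = -7.7950234535 + (3.0527397923) + (-2.1823350860) = -6.924619


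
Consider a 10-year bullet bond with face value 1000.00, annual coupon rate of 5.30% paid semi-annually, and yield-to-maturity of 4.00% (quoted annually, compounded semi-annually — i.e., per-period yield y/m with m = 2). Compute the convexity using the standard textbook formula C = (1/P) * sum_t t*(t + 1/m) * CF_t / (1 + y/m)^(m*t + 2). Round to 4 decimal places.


Answer: Convexity = 74.5436

Derivation:
Coupon per period c = face * coupon_rate / m = 26.500000
Periods per year m = 2; per-period yield y/m = 0.020000
Number of cashflows N = 20
Cashflows (t years, CF_t, discount factor 1/(1+y/m)^(m*t), PV):
  t = 0.5000: CF_t = 26.500000, DF = 0.980392, PV = 25.980392
  t = 1.0000: CF_t = 26.500000, DF = 0.961169, PV = 25.470973
  t = 1.5000: CF_t = 26.500000, DF = 0.942322, PV = 24.971542
  t = 2.0000: CF_t = 26.500000, DF = 0.923845, PV = 24.481904
  t = 2.5000: CF_t = 26.500000, DF = 0.905731, PV = 24.001866
  t = 3.0000: CF_t = 26.500000, DF = 0.887971, PV = 23.531242
  t = 3.5000: CF_t = 26.500000, DF = 0.870560, PV = 23.069845
  t = 4.0000: CF_t = 26.500000, DF = 0.853490, PV = 22.617495
  t = 4.5000: CF_t = 26.500000, DF = 0.836755, PV = 22.174015
  t = 5.0000: CF_t = 26.500000, DF = 0.820348, PV = 21.739230
  t = 5.5000: CF_t = 26.500000, DF = 0.804263, PV = 21.312971
  t = 6.0000: CF_t = 26.500000, DF = 0.788493, PV = 20.895069
  t = 6.5000: CF_t = 26.500000, DF = 0.773033, PV = 20.485362
  t = 7.0000: CF_t = 26.500000, DF = 0.757875, PV = 20.083688
  t = 7.5000: CF_t = 26.500000, DF = 0.743015, PV = 19.689890
  t = 8.0000: CF_t = 26.500000, DF = 0.728446, PV = 19.303814
  t = 8.5000: CF_t = 26.500000, DF = 0.714163, PV = 18.925308
  t = 9.0000: CF_t = 26.500000, DF = 0.700159, PV = 18.554223
  t = 9.5000: CF_t = 26.500000, DF = 0.686431, PV = 18.190415
  t = 10.0000: CF_t = 1026.500000, DF = 0.672971, PV = 690.805073
Price P = sum_t PV_t = 1106.284317
Convexity numerator sum_t t*(t + 1/m) * CF_t / (1+y/m)^(m*t + 2):
  t = 0.5000: term = 12.485771
  t = 1.0000: term = 36.722856
  t = 1.5000: term = 72.005599
  t = 2.0000: term = 117.656208
  t = 2.5000: term = 173.023835
  t = 3.0000: term = 237.483696
  t = 3.5000: term = 310.436204
  t = 4.0000: term = 391.306139
  t = 4.5000: term = 479.541837
  t = 5.0000: term = 574.614402
  t = 5.5000: term = 676.016943
  t = 6.0000: term = 783.263838
  t = 6.5000: term = 895.890011
  t = 7.0000: term = 1013.450238
  t = 7.5000: term = 1135.518474
  t = 8.0000: term = 1261.687194
  t = 8.5000: term = 1391.566758
  t = 9.0000: term = 1524.784798
  t = 9.5000: term = 1660.985619
  t = 10.0000: term = 69717.928403
Convexity = (1/P) * sum = 82466.368823 / 1106.284317 = 74.543558


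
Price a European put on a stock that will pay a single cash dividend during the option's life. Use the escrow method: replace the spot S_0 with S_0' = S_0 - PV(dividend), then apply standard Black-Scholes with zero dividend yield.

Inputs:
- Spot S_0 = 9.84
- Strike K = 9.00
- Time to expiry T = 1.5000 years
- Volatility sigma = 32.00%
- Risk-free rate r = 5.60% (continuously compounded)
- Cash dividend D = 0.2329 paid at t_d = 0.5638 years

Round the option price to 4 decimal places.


Answer: Price = 0.8190

Derivation:
PV(D) = D * exp(-r * t_d) = 0.2329 * 0.96892042 = 0.22566156
S_0' = S_0 - PV(D) = 9.8400 - 0.22566156 = 9.61433844
d1 = (ln(S_0'/K) + (r + sigma^2/2)*T) / (sigma*sqrt(T)) = 0.57877103
d2 = d1 - sigma*sqrt(T) = 0.18685268
exp(-rT) = 0.91943126
N(-d1) = 0.28137184; N(-d2) = 0.42588807
P = K * exp(-rT) * N(-d2) - S_0' * N(-d1) = 9.0000 * 0.91943126 * 0.42588807 - 9.61433844 * 0.28137184 = 0.8190


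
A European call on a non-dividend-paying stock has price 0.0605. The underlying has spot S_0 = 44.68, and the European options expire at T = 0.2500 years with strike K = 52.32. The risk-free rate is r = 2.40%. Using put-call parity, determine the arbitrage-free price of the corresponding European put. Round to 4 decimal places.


Put-call parity: C - P = S_0 * exp(-qT) - K * exp(-rT).
S_0 * exp(-qT) = 44.6800 * 1.00000000 = 44.68000000
K * exp(-rT) = 52.3200 * 0.99401796 = 52.00701988
P = C - S*exp(-qT) + K*exp(-rT)
P = 0.0605 - 44.68000000 + 52.00701988 = 7.3875

Answer: Put price = 7.3875


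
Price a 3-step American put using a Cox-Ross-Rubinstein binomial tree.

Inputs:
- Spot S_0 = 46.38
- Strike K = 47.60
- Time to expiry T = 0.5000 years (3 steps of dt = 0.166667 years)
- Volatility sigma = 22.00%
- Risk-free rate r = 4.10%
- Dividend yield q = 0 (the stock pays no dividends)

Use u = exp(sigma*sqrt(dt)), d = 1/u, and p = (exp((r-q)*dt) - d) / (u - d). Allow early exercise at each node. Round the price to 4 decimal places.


dt = T/N = 0.166667
u = exp(sigma*sqrt(dt)) = 1.093971; d = 1/u = 0.914101
p = (exp((r-q)*dt) - d) / (u - d) = 0.515682
Discount per step: exp(-r*dt) = 0.993190
Stock lattice S(k, i) with i counting down-moves:
  k=0: S(0,0) = 46.3800
  k=1: S(1,0) = 50.7384; S(1,1) = 42.3960
  k=2: S(2,0) = 55.5064; S(2,1) = 46.3800; S(2,2) = 38.7542
  k=3: S(3,0) = 60.7224; S(3,1) = 50.7384; S(3,2) = 42.3960; S(3,3) = 35.4252
Terminal payoffs V(N, i) = max(K - S_T, 0):
  V(3,0) = 0.000000; V(3,1) = 0.000000; V(3,2) = 5.204013; V(3,3) = 12.174764
Backward induction: V(k, i) = exp(-r*dt) * [p * V(k+1, i) + (1-p) * V(k+1, i+1)]; then take max(V_cont, immediate exercise) for American.
  V(2,0) = exp(-r*dt) * [p*0.000000 + (1-p)*0.000000] = 0.000000; exercise = 0.000000; V(2,0) = max -> 0.000000
  V(2,1) = exp(-r*dt) * [p*0.000000 + (1-p)*5.204013] = 2.503235; exercise = 1.220000; V(2,1) = max -> 2.503235
  V(2,2) = exp(-r*dt) * [p*5.204013 + (1-p)*12.174764] = 8.521644; exercise = 8.845802; V(2,2) = max -> 8.845802
  V(1,0) = exp(-r*dt) * [p*0.000000 + (1-p)*2.503235] = 1.204106; exercise = 0.000000; V(1,0) = max -> 1.204106
  V(1,1) = exp(-r*dt) * [p*2.503235 + (1-p)*8.845802] = 5.537089; exercise = 5.204013; V(1,1) = max -> 5.537089
  V(0,0) = exp(-r*dt) * [p*1.204106 + (1-p)*5.537089] = 3.280158; exercise = 1.220000; V(0,0) = max -> 3.280158

Answer: Price = V(0,0) = 3.2802


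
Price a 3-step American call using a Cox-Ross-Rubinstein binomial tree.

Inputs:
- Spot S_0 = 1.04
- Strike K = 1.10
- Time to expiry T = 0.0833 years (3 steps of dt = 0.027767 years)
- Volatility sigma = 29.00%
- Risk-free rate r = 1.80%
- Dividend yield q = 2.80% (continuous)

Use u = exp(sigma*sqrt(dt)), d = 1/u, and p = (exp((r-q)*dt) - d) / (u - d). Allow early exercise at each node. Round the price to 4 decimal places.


Answer: Price = V(0,0) = 0.0117

Derivation:
dt = T/N = 0.027767
u = exp(sigma*sqrt(dt)) = 1.049510; d = 1/u = 0.952825
p = (exp((r-q)*dt) - d) / (u - d) = 0.485050
Discount per step: exp(-r*dt) = 0.999500
Stock lattice S(k, i) with i counting down-moves:
  k=0: S(0,0) = 1.0400
  k=1: S(1,0) = 1.0915; S(1,1) = 0.9909
  k=2: S(2,0) = 1.1455; S(2,1) = 1.0400; S(2,2) = 0.9442
  k=3: S(3,0) = 1.2022; S(3,1) = 1.0915; S(3,2) = 0.9909; S(3,3) = 0.8996
Terminal payoffs V(N, i) = max(S_T - K, 0):
  V(3,0) = 0.102246; V(3,1) = 0.000000; V(3,2) = 0.000000; V(3,3) = 0.000000
Backward induction: V(k, i) = exp(-r*dt) * [p * V(k+1, i) + (1-p) * V(k+1, i+1)]; then take max(V_cont, immediate exercise) for American.
  V(2,0) = exp(-r*dt) * [p*0.102246 + (1-p)*0.000000] = 0.049570; exercise = 0.045531; V(2,0) = max -> 0.049570
  V(2,1) = exp(-r*dt) * [p*0.000000 + (1-p)*0.000000] = 0.000000; exercise = 0.000000; V(2,1) = max -> 0.000000
  V(2,2) = exp(-r*dt) * [p*0.000000 + (1-p)*0.000000] = 0.000000; exercise = 0.000000; V(2,2) = max -> 0.000000
  V(1,0) = exp(-r*dt) * [p*0.049570 + (1-p)*0.000000] = 0.024032; exercise = 0.000000; V(1,0) = max -> 0.024032
  V(1,1) = exp(-r*dt) * [p*0.000000 + (1-p)*0.000000] = 0.000000; exercise = 0.000000; V(1,1) = max -> 0.000000
  V(0,0) = exp(-r*dt) * [p*0.024032 + (1-p)*0.000000] = 0.011651; exercise = 0.000000; V(0,0) = max -> 0.011651


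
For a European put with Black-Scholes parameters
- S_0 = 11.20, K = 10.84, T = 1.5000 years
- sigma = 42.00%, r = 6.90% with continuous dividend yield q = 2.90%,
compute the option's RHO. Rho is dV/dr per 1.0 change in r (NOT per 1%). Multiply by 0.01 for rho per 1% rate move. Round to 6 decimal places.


Answer: Rho = -7.780792

Derivation:
d1 = 0.4373520823; d2 = -0.0770407637
phi(d1) = 0.3625557748; exp(-qT) = 0.9574325541; exp(-rT) = 0.9016760227
N(-d2) = 0.5307044417
Rho = -K*T*exp(-rT)*N(-d2) = -10.8400 * 1.5000 * 0.9016760227 * 0.5307044417 = -7.780792


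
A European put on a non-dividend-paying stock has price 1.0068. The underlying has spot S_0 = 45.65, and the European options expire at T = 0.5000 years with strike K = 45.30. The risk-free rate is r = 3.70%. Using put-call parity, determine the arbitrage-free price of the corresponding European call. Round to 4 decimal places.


Answer: Call price = 2.1871

Derivation:
Put-call parity: C - P = S_0 * exp(-qT) - K * exp(-rT).
S_0 * exp(-qT) = 45.6500 * 1.00000000 = 45.65000000
K * exp(-rT) = 45.3000 * 0.98167007 = 44.46965438
C = P + S*exp(-qT) - K*exp(-rT)
C = 1.0068 + 45.65000000 - 44.46965438 = 2.1871


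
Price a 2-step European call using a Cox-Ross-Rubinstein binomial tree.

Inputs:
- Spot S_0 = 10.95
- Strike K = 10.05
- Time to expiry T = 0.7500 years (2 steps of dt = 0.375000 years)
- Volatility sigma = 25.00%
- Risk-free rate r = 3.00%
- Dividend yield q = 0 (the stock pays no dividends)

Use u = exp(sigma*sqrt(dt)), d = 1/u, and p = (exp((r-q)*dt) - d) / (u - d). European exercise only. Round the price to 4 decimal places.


Answer: Price = V(0,0) = 1.6123

Derivation:
dt = T/N = 0.375000
u = exp(sigma*sqrt(dt)) = 1.165433; d = 1/u = 0.858050
p = (exp((r-q)*dt) - d) / (u - d) = 0.498607
Discount per step: exp(-r*dt) = 0.988813
Stock lattice S(k, i) with i counting down-moves:
  k=0: S(0,0) = 10.9500
  k=1: S(1,0) = 12.7615; S(1,1) = 9.3956
  k=2: S(2,0) = 14.8727; S(2,1) = 10.9500; S(2,2) = 8.0619
Terminal payoffs V(N, i) = max(S_T - K, 0):
  V(2,0) = 4.822676; V(2,1) = 0.900000; V(2,2) = 0.000000
Backward induction: V(k, i) = exp(-r*dt) * [p * V(k+1, i) + (1-p) * V(k+1, i+1)].
  V(1,0) = exp(-r*dt) * [p*4.822676 + (1-p)*0.900000] = 2.823926
  V(1,1) = exp(-r*dt) * [p*0.900000 + (1-p)*0.000000] = 0.443726
  V(0,0) = exp(-r*dt) * [p*2.823926 + (1-p)*0.443726] = 1.612270


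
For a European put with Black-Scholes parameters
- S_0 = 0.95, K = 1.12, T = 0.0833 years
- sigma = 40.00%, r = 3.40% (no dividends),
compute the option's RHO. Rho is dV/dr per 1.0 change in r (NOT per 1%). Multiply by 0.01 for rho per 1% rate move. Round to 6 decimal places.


Answer: Rho = -0.086309

Derivation:
d1 = -1.3436974263; d2 = -1.4591443839
phi(d1) = 0.1617505541; exp(-qT) = 1.0000000000; exp(-rT) = 0.9971718069
N(-d2) = 0.9277373138
Rho = -K*T*exp(-rT)*N(-d2) = -1.1200 * 0.0833 * 0.9971718069 * 0.9277373138 = -0.086309


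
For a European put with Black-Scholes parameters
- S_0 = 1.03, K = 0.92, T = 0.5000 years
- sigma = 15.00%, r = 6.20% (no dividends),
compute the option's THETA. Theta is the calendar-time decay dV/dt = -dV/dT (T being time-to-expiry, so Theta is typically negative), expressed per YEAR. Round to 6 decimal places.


d1 = 1.4101162197; d2 = 1.3040502025
phi(d1) = 0.1476143116; exp(-qT) = 1.0000000000; exp(-rT) = 0.9694755731
Theta = -S*exp(-qT)*phi(d1)*sigma/(2*sqrt(T)) + r*K*exp(-rT)*N(-d2) - q*S*exp(-qT)*N(-d1)
N(-d1) = 0.0792526844; N(-d2) = 0.0961082330; sqrt(T) = 0.7071067812
Term 1 = -1.0300 * 1.0000000000 * 0.1476143116 * 0.1500 / (2 * 0.7071067812) = -0.0161265680
Term 2 = 0.0620 * 0.9200 * 0.9694755731 * 0.0961082330 = 0.0053146783
Term 3 = 0 (no dividend yield, q = 0)
Theta = -0.0161265680 + (0.0053146783) + (0.0000000000) = -0.010812

Answer: Theta = -0.010812


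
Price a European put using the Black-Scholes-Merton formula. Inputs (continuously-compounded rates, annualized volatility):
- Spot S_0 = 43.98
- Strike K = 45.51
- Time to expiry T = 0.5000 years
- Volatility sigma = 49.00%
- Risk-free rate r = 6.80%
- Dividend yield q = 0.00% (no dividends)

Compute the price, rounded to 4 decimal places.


Answer: Price = 6.0539

Derivation:
d1 = (ln(S/K) + (r - q + 0.5*sigma^2) * T) / (sigma * sqrt(T)) = 0.17267231
d2 = d1 - sigma * sqrt(T) = -0.17381001
exp(-rT) = 0.96657150; exp(-qT) = 1.00000000
P = K * exp(-rT) * N(-d2) - S_0 * exp(-qT) * N(-d1)
N(-d1) = 0.43145451; N(-d2) = 0.56899261
P = 45.5100 * 0.96657150 * 0.56899261 - 43.9800 * 1.00000000 * 0.43145451 = 6.0539


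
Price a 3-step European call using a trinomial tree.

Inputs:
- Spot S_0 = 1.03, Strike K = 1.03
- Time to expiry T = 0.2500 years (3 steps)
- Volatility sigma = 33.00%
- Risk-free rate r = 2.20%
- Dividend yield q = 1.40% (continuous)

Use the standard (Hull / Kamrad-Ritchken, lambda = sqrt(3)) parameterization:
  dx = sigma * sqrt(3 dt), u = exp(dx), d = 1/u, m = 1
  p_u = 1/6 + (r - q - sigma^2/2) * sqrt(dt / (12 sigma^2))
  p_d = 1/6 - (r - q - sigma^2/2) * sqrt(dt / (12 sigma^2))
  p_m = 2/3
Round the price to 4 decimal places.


Answer: Price = V(0,0) = 0.0620

Derivation:
dt = T/N = 0.083333; dx = sigma*sqrt(3*dt) = 0.165000
u = exp(dx) = 1.179393; d = 1/u = 0.847894
p_u = 0.154937, p_m = 0.666667, p_d = 0.178396
Discount per step: exp(-r*dt) = 0.998168
Stock lattice S(k, j) with j the centered position index:
  k=0: S(0,+0) = 1.0300
  k=1: S(1,-1) = 0.8733; S(1,+0) = 1.0300; S(1,+1) = 1.2148
  k=2: S(2,-2) = 0.7405; S(2,-1) = 0.8733; S(2,+0) = 1.0300; S(2,+1) = 1.2148; S(2,+2) = 1.4327
  k=3: S(3,-3) = 0.6279; S(3,-2) = 0.7405; S(3,-1) = 0.8733; S(3,+0) = 1.0300; S(3,+1) = 1.2148; S(3,+2) = 1.4327; S(3,+3) = 1.6897
Terminal payoffs V(N, j) = max(S_T - K, 0):
  V(3,-3) = 0.000000; V(3,-2) = 0.000000; V(3,-1) = 0.000000; V(3,+0) = 0.000000; V(3,+1) = 0.184775; V(3,+2) = 0.402697; V(3,+3) = 0.659713
Backward induction: V(k, j) = exp(-r*dt) * [p_u * V(k+1, j+1) + p_m * V(k+1, j) + p_d * V(k+1, j-1)]
  V(2,-2) = exp(-r*dt) * [p_u*0.000000 + p_m*0.000000 + p_d*0.000000] = 0.000000
  V(2,-1) = exp(-r*dt) * [p_u*0.000000 + p_m*0.000000 + p_d*0.000000] = 0.000000
  V(2,+0) = exp(-r*dt) * [p_u*0.184775 + p_m*0.000000 + p_d*0.000000] = 0.028576
  V(2,+1) = exp(-r*dt) * [p_u*0.402697 + p_m*0.184775 + p_d*0.000000] = 0.185236
  V(2,+2) = exp(-r*dt) * [p_u*0.659713 + p_m*0.402697 + p_d*0.184775] = 0.402903
  V(1,-1) = exp(-r*dt) * [p_u*0.028576 + p_m*0.000000 + p_d*0.000000] = 0.004419
  V(1,+0) = exp(-r*dt) * [p_u*0.185236 + p_m*0.028576 + p_d*0.000000] = 0.047663
  V(1,+1) = exp(-r*dt) * [p_u*0.402903 + p_m*0.185236 + p_d*0.028576] = 0.190663
  V(0,+0) = exp(-r*dt) * [p_u*0.190663 + p_m*0.047663 + p_d*0.004419] = 0.061991


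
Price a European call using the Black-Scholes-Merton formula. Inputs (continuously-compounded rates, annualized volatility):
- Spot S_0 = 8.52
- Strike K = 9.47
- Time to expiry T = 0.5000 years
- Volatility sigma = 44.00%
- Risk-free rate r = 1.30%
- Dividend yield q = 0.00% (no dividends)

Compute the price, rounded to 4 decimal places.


d1 = (ln(S/K) + (r - q + 0.5*sigma^2) * T) / (sigma * sqrt(T)) = -0.16331777
d2 = d1 - sigma * sqrt(T) = -0.47444476
exp(-rT) = 0.99352108; exp(-qT) = 1.00000000
C = S_0 * exp(-qT) * N(d1) - K * exp(-rT) * N(d2)
N(d1) = 0.43513412; N(d2) = 0.31759139
C = 8.5200 * 1.00000000 * 0.43513412 - 9.4700 * 0.99352108 * 0.31759139 = 0.7192

Answer: Price = 0.7192


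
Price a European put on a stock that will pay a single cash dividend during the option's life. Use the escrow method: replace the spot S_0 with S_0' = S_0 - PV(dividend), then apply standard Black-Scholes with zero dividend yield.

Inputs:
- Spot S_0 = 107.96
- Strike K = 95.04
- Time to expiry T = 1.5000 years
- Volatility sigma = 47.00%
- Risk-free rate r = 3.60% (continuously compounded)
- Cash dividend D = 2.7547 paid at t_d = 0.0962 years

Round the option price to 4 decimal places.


Answer: Price = 15.3090

Derivation:
PV(D) = D * exp(-r * t_d) = 2.7547 * 0.99654279 = 2.74517642
S_0' = S_0 - PV(D) = 107.9600 - 2.74517642 = 105.21482358
d1 = (ln(S_0'/K) + (r + sigma^2/2)*T) / (sigma*sqrt(T)) = 0.55831227
d2 = d1 - sigma*sqrt(T) = -0.01731782
exp(-rT) = 0.94743211
N(-d1) = 0.28831558; N(-d2) = 0.50690846
P = K * exp(-rT) * N(-d2) - S_0' * N(-d1) = 95.0400 * 0.94743211 * 0.50690846 - 105.21482358 * 0.28831558 = 15.3090
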